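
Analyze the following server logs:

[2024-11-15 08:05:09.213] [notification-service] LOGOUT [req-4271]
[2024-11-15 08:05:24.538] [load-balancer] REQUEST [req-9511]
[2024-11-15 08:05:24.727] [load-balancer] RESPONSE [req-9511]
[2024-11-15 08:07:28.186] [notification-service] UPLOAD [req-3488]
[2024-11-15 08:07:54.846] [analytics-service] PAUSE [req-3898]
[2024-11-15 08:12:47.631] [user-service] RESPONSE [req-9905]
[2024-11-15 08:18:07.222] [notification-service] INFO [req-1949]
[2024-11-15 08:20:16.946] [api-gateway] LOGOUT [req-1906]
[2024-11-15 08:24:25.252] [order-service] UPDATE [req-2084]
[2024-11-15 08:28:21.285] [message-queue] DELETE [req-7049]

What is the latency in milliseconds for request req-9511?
189

To calculate latency:

1. Find REQUEST with id req-9511: 2024-11-15 08:05:24.538
2. Find RESPONSE with id req-9511: 2024-11-15 08:05:24.727
3. Latency: 2024-11-15 08:05:24.727 - 2024-11-15 08:05:24.538 = 189ms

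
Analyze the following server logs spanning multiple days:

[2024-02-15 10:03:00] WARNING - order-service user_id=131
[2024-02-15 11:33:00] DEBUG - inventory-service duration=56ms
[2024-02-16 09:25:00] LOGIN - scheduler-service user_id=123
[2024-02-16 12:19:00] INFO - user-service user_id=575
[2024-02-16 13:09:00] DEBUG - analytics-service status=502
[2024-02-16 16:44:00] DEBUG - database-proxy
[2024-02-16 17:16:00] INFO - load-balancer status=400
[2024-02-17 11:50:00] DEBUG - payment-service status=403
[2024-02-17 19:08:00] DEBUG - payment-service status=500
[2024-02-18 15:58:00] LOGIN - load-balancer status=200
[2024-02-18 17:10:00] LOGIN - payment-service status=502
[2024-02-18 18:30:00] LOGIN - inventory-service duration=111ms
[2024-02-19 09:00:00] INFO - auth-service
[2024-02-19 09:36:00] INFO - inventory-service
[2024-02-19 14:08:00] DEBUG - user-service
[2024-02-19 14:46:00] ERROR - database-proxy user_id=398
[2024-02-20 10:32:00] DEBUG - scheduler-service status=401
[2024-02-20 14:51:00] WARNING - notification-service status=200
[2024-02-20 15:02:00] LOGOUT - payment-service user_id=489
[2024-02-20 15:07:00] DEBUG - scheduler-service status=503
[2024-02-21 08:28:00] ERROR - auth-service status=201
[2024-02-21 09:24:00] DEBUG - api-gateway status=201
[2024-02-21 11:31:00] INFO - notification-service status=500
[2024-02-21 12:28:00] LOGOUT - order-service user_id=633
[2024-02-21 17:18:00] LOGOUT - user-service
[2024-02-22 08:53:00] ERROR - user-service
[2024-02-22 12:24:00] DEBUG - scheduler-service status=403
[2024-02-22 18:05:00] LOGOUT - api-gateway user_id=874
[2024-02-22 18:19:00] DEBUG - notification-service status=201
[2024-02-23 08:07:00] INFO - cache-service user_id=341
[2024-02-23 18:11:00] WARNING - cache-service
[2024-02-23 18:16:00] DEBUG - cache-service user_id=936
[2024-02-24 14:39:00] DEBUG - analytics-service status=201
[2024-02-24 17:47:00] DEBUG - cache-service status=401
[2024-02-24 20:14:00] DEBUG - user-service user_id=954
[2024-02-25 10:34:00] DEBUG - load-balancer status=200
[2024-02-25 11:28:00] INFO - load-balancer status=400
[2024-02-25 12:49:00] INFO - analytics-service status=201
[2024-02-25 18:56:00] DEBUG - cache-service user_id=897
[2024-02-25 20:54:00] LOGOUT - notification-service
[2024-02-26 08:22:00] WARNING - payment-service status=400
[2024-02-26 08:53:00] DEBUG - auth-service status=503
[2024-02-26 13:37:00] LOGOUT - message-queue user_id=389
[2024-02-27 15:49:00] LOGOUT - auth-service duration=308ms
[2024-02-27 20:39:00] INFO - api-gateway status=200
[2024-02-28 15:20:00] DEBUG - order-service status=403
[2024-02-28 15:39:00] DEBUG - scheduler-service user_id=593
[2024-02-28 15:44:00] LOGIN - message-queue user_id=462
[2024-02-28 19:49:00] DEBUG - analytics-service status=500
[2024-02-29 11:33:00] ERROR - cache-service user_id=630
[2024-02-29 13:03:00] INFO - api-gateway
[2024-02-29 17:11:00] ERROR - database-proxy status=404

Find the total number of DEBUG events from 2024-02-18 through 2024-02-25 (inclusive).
12

To filter by date range:

1. Date range: 2024-02-18 through 2024-02-25, both dates inclusive
2. Filter for DEBUG events whose date falls in this range
3. Count matching events: 12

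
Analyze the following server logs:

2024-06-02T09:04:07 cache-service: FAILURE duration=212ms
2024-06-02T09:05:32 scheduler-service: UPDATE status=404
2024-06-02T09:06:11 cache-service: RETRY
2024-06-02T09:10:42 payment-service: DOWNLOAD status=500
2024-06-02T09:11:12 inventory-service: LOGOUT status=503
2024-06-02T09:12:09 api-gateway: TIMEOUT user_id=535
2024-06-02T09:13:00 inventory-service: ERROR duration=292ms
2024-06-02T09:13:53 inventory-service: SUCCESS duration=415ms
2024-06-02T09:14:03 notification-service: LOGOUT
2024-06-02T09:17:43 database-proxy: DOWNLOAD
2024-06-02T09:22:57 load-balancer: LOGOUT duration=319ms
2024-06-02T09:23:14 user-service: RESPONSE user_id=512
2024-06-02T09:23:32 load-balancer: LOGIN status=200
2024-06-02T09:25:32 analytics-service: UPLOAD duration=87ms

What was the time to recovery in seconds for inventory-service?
53

To calculate recovery time:

1. Find ERROR event for inventory-service: 2024-06-02T09:13:00
2. Find next SUCCESS event for inventory-service: 2024-06-02T09:13:53
3. Recovery time: 2024-06-02T09:13:53 - 2024-06-02T09:13:00 = 53 seconds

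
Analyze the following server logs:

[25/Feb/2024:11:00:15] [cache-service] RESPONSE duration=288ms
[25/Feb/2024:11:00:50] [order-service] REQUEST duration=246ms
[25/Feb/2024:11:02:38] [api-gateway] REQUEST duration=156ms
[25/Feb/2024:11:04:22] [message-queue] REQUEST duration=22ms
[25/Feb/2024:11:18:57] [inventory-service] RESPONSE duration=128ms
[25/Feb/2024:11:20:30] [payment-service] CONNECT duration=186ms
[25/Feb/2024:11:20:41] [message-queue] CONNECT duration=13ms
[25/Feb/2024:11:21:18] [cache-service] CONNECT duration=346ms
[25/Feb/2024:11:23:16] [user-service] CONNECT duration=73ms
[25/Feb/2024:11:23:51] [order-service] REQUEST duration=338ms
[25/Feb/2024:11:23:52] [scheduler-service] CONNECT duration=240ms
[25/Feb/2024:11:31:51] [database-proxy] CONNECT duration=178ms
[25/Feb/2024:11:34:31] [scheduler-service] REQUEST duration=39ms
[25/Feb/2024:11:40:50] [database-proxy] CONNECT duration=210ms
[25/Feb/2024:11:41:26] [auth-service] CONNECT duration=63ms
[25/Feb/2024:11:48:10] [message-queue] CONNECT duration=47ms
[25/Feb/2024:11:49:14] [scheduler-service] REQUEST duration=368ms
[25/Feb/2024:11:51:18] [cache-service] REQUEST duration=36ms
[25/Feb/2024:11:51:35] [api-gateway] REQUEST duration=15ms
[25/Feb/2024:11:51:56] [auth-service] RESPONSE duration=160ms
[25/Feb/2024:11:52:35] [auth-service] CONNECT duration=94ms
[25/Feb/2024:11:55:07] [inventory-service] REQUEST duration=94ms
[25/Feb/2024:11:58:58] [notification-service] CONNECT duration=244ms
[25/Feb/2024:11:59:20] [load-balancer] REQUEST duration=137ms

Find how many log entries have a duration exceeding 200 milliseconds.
8

To count timeouts:

1. Threshold: 200ms
2. Extract duration from each log entry
3. Count entries where duration > 200
4. Timeout count: 8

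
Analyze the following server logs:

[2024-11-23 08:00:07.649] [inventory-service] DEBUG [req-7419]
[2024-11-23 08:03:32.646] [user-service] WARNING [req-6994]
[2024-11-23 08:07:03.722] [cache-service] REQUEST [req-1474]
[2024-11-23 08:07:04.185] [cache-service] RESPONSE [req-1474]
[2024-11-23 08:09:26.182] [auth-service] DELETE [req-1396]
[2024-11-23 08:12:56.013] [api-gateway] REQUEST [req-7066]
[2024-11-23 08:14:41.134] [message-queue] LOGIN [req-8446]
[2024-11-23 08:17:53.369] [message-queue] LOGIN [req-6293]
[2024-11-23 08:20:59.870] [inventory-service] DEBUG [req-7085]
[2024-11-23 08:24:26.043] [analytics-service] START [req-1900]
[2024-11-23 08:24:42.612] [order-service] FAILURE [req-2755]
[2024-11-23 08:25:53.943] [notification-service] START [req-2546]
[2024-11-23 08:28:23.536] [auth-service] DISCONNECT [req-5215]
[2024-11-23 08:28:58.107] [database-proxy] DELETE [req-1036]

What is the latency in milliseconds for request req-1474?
463

To calculate latency:

1. Find REQUEST with id req-1474: 2024-11-23 08:07:03.722
2. Find RESPONSE with id req-1474: 2024-11-23 08:07:04.185
3. Latency: 2024-11-23 08:07:04.185 - 2024-11-23 08:07:03.722 = 463ms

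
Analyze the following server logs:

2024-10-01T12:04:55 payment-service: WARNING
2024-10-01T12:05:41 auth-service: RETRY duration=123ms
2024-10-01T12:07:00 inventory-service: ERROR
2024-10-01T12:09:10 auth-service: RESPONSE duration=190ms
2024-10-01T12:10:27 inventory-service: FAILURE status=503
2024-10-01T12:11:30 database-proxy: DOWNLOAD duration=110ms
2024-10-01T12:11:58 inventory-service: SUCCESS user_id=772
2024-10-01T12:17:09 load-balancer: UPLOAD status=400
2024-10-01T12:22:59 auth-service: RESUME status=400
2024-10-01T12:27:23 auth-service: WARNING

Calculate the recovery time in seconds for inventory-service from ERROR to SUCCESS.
298

To calculate recovery time:

1. Find ERROR event for inventory-service: 2024-10-01T12:07:00
2. Find next SUCCESS event for inventory-service: 2024-10-01T12:11:58
3. Recovery time: 2024-10-01T12:11:58 - 2024-10-01T12:07:00 = 298 seconds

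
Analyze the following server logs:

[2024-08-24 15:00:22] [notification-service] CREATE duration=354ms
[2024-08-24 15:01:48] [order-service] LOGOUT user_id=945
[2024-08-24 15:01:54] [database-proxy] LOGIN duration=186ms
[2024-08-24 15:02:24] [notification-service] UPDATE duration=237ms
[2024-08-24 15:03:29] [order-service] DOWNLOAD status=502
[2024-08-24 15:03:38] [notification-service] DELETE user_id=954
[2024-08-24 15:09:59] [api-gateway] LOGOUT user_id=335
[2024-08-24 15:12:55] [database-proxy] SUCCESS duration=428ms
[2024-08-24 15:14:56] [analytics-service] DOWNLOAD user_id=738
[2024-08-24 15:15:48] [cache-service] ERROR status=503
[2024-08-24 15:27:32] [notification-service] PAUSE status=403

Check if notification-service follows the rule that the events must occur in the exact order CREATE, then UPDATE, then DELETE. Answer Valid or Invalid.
Valid

To validate ordering:

1. Required order: CREATE → UPDATE → DELETE
2. Rule: the events must occur in the exact order CREATE, then UPDATE, then DELETE
3. Check actual order of events for notification-service
4. Result: Valid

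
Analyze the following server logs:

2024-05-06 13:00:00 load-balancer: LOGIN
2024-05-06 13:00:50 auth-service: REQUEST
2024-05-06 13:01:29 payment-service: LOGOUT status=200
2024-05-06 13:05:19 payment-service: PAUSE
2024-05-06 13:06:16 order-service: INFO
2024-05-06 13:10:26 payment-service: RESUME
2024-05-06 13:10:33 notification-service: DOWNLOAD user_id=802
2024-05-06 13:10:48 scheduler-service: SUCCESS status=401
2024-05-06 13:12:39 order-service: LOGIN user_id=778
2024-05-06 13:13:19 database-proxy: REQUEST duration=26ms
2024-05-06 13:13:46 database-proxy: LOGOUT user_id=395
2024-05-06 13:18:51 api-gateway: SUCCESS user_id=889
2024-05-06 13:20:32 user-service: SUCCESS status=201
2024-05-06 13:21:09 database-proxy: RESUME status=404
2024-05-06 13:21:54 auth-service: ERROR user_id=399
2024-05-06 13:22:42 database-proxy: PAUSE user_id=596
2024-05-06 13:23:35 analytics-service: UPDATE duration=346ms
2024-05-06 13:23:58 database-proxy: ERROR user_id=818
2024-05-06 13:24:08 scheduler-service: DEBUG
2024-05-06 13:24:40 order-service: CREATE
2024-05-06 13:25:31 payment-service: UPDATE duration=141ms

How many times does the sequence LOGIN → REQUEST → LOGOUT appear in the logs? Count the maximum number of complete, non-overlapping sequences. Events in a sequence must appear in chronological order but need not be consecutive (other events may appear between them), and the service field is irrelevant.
2

To count sequences:

1. Look for pattern: LOGIN → REQUEST → LOGOUT
2. Greedily scan the log in chronological order, matching each sequence element in turn (ignoring service)
3. Each time the full pattern completes, increment the count and restart matching from the next event
4. Complete non-overlapping sequences found: 2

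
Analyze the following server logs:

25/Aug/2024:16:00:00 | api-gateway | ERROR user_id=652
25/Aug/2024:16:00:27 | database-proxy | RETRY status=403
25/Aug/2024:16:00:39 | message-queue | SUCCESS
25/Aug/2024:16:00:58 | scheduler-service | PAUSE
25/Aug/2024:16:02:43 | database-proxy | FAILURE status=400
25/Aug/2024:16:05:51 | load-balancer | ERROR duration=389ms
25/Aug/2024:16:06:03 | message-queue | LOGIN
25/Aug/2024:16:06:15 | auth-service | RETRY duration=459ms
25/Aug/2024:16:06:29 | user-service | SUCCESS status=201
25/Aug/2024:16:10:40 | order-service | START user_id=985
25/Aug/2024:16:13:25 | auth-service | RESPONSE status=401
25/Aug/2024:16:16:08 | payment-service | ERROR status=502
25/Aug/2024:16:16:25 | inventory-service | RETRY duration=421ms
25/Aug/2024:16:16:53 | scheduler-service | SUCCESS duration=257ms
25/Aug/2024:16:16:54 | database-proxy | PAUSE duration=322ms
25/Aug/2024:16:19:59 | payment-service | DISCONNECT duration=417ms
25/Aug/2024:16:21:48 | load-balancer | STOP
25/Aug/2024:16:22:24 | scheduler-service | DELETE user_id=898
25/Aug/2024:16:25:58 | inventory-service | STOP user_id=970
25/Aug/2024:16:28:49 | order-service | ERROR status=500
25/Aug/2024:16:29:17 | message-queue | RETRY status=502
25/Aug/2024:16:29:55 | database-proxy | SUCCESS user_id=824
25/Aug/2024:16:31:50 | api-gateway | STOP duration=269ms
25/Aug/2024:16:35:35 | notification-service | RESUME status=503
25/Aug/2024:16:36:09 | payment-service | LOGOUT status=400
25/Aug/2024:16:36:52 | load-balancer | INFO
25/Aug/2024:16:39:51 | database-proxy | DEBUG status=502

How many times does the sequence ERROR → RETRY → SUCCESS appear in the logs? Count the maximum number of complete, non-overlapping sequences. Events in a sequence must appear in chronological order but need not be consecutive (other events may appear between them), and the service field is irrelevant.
4

To count sequences:

1. Look for pattern: ERROR → RETRY → SUCCESS
2. Greedily scan the log in chronological order, matching each sequence element in turn (ignoring service)
3. Each time the full pattern completes, increment the count and restart matching from the next event
4. Complete non-overlapping sequences found: 4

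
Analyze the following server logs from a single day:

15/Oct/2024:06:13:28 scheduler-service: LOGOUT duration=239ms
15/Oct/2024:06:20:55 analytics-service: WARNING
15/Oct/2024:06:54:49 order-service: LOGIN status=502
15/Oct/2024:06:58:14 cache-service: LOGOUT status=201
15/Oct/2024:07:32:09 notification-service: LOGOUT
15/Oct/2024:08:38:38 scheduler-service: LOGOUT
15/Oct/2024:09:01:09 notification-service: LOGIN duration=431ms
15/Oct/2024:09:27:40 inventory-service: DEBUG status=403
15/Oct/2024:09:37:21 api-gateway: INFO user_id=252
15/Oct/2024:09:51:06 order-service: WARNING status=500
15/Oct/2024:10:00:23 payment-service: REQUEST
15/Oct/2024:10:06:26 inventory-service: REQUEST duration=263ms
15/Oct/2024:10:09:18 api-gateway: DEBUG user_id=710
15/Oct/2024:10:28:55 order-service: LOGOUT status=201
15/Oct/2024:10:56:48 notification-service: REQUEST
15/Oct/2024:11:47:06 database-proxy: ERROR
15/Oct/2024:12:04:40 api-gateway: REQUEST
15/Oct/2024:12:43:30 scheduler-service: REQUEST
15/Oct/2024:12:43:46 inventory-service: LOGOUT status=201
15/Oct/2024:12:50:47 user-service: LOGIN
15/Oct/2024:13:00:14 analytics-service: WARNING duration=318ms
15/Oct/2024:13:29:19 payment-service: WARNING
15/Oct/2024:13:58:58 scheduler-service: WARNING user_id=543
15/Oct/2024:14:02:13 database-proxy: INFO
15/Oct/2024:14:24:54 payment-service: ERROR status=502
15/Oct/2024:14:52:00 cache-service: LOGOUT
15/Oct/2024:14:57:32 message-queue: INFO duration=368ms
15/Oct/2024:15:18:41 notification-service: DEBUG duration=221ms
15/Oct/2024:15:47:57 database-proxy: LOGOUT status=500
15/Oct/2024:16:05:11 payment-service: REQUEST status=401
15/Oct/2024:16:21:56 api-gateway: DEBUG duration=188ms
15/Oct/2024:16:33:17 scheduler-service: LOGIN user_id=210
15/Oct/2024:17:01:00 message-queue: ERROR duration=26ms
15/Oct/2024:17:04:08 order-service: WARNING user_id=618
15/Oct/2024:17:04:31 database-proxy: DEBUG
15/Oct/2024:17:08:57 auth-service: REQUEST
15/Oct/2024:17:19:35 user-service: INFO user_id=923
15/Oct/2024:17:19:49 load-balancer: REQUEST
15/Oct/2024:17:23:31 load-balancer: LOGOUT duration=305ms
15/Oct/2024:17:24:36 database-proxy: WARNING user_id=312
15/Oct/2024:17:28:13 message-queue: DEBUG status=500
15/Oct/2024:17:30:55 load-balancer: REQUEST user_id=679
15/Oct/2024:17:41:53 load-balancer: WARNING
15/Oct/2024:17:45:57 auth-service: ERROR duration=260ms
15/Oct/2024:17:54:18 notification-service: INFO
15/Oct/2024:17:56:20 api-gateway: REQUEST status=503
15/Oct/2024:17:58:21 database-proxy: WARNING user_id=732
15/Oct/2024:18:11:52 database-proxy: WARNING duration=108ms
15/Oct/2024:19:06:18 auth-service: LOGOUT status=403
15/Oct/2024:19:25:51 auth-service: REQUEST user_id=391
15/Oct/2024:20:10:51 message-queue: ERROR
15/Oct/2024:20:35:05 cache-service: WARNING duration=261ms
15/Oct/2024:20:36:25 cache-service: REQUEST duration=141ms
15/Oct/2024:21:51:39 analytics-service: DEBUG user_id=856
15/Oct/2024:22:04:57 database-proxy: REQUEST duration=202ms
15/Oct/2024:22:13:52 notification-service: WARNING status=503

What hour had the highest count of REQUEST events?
17

To find the peak hour:

1. Group all REQUEST events by hour
2. Count events in each hour
3. Find hour with maximum count
4. Peak hour: 17 (with 4 events)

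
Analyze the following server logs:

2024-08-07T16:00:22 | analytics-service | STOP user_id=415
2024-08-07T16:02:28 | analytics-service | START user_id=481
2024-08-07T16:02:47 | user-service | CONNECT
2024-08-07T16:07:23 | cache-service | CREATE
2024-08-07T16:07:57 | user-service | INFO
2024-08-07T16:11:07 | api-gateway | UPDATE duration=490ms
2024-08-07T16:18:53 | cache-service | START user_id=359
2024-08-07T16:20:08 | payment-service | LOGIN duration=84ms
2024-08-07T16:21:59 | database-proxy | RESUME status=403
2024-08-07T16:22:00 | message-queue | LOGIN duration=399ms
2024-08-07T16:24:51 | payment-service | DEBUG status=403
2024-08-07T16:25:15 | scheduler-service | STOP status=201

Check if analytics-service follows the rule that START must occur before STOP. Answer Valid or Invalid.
Invalid

To validate ordering:

1. Required order: START → STOP
2. Rule: START must occur before STOP
3. Check actual order of events for analytics-service
4. Result: Invalid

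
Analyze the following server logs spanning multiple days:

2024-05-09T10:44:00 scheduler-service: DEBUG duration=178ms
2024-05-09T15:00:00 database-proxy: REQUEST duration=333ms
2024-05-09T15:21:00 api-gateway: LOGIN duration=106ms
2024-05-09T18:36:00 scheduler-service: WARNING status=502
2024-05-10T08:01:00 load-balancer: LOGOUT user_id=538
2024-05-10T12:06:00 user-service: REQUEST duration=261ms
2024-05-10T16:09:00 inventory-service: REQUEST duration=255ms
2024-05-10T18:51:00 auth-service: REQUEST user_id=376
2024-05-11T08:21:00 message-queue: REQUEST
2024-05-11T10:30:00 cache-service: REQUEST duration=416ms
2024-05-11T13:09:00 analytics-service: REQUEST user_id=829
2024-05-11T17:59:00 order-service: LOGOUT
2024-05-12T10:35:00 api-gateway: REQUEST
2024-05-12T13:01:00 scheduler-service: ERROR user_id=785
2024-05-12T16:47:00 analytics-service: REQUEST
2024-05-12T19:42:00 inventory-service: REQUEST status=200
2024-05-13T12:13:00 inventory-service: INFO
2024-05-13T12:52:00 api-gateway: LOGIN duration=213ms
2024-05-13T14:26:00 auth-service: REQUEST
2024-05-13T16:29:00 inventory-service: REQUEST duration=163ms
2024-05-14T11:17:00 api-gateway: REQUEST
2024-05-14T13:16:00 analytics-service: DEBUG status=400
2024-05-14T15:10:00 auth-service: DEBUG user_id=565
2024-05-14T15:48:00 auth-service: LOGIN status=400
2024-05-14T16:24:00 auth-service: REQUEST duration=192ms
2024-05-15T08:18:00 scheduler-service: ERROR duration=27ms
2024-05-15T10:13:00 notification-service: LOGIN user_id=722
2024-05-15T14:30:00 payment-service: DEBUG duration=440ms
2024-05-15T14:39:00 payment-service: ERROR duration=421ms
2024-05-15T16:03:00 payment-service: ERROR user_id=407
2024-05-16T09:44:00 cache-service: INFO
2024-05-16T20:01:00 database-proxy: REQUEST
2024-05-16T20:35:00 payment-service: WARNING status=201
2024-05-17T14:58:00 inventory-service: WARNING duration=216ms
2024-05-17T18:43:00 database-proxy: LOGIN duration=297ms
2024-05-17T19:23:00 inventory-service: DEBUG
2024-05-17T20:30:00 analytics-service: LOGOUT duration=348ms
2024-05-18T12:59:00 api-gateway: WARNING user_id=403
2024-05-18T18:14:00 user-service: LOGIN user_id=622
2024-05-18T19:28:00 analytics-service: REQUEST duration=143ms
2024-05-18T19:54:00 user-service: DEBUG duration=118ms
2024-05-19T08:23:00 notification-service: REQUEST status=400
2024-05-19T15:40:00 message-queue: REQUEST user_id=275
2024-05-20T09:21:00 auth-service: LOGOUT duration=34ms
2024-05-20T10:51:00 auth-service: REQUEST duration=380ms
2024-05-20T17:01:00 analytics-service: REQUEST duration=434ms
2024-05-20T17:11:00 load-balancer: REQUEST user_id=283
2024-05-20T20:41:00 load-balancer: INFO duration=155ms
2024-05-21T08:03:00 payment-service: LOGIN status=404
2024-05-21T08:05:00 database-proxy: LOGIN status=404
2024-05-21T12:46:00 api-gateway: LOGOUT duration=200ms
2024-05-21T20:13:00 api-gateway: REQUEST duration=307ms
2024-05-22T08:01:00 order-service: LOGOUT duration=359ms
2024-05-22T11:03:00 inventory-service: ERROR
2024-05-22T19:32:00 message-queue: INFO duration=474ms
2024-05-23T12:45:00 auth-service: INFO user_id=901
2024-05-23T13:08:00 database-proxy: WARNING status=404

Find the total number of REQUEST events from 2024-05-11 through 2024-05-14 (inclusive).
10

To filter by date range:

1. Date range: 2024-05-11 through 2024-05-14, both dates inclusive
2. Filter for REQUEST events whose date falls in this range
3. Count matching events: 10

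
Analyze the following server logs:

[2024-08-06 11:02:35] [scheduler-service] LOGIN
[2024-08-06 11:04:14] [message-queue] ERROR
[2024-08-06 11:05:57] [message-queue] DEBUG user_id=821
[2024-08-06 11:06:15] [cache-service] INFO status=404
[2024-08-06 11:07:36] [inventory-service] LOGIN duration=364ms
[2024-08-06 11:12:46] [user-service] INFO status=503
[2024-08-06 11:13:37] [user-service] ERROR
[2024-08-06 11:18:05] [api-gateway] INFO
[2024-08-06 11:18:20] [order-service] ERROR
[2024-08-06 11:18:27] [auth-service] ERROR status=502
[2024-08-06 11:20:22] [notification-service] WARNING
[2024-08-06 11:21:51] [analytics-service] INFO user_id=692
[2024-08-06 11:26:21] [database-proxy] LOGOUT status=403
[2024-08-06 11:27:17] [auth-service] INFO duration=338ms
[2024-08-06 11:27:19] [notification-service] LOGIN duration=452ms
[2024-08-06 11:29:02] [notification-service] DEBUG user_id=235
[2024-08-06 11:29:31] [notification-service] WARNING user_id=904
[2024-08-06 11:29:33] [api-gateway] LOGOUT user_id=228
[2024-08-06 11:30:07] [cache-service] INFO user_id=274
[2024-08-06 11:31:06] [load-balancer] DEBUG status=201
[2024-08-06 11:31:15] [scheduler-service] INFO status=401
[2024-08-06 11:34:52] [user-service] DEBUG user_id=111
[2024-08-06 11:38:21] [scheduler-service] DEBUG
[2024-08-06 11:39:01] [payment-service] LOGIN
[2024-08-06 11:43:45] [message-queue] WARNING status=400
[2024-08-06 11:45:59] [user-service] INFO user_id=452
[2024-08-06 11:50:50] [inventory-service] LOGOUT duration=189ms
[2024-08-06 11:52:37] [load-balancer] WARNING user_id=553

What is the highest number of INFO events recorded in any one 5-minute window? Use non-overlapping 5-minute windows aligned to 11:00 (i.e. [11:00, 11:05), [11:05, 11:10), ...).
2

To find the burst window:

1. Divide the log period into non-overlapping 5-minute windows starting at 11:00
2. Count INFO events in each window
3. Find the window with maximum count
4. Maximum events in a window: 2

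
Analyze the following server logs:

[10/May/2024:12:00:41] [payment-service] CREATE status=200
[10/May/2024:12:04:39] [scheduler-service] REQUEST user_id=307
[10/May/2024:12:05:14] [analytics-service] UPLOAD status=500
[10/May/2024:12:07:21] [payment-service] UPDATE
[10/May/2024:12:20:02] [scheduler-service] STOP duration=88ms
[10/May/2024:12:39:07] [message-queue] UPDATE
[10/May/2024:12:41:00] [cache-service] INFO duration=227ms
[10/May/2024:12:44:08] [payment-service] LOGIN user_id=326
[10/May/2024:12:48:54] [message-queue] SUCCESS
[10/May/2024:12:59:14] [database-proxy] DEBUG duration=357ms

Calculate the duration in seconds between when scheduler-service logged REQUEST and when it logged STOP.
923

To find the time between events:

1. Locate the first REQUEST event for scheduler-service: 10/May/2024:12:04:39
2. Locate the first STOP event for scheduler-service: 10/May/2024:12:20:02
3. Calculate the difference: 10/May/2024:12:20:02 - 10/May/2024:12:04:39 = 923 seconds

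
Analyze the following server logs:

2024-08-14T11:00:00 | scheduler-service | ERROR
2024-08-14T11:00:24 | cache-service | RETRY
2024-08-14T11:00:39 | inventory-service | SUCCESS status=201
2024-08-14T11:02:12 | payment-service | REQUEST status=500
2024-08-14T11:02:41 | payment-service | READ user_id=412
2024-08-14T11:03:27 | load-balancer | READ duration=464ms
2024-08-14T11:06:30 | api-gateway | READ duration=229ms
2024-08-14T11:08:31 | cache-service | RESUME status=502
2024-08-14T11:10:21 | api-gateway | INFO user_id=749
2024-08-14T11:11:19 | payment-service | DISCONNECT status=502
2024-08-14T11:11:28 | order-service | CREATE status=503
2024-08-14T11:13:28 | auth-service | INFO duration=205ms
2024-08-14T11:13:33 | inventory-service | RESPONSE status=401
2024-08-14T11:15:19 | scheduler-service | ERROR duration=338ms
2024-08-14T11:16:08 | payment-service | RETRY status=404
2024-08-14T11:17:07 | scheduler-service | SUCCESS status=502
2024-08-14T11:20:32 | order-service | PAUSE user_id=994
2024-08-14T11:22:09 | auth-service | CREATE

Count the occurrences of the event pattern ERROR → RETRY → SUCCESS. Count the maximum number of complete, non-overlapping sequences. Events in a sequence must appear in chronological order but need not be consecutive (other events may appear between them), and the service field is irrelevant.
2

To count sequences:

1. Look for pattern: ERROR → RETRY → SUCCESS
2. Greedily scan the log in chronological order, matching each sequence element in turn (ignoring service)
3. Each time the full pattern completes, increment the count and restart matching from the next event
4. Complete non-overlapping sequences found: 2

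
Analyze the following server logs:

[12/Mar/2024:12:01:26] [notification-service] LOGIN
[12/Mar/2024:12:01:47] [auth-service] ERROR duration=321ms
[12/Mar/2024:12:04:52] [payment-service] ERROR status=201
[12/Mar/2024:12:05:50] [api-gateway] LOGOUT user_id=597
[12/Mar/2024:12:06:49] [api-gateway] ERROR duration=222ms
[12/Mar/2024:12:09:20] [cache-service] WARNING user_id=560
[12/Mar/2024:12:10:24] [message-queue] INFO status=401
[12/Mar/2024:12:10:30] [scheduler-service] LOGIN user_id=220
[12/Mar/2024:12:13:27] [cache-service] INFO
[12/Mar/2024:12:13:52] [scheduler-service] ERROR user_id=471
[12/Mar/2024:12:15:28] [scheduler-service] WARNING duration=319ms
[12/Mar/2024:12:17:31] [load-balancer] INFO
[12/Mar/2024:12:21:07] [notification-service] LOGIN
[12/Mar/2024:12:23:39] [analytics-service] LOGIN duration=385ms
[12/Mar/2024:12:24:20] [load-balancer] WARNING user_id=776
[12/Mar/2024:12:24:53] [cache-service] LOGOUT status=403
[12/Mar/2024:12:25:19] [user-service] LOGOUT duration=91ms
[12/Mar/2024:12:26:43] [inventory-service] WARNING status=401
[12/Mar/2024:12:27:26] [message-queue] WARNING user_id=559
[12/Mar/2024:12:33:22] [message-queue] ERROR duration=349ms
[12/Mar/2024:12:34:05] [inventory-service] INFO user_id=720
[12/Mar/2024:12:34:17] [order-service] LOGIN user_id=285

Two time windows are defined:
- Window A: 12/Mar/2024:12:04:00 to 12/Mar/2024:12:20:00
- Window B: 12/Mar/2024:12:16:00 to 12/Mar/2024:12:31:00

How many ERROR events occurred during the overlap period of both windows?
0

To find overlap events:

1. Window A: 12/Mar/2024:12:04:00 to 12/Mar/2024:12:20:00
2. Window B: 12/Mar/2024:12:16:00 to 12/Mar/2024:12:31:00
3. Overlap period: 12/Mar/2024:12:16:00 to 12/Mar/2024:12:20:00
4. Count ERROR events in overlap: 0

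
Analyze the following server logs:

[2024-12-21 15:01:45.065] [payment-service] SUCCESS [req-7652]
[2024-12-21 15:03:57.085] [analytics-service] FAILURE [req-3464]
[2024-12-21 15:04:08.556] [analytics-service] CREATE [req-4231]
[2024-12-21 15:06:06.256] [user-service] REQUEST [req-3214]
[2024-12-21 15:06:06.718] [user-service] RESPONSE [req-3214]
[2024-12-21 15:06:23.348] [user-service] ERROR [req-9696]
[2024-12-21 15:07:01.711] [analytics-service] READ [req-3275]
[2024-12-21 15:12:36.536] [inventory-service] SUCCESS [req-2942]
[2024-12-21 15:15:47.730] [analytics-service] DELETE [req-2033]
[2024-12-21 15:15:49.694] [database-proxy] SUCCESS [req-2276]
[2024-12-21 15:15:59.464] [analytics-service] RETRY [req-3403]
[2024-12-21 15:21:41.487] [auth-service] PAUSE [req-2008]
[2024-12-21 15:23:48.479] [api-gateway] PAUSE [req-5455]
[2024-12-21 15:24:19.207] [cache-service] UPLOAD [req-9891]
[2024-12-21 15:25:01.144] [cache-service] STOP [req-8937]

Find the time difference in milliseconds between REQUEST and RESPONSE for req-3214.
462

To calculate latency:

1. Find REQUEST with id req-3214: 2024-12-21 15:06:06.256
2. Find RESPONSE with id req-3214: 2024-12-21 15:06:06.718
3. Latency: 2024-12-21 15:06:06.718 - 2024-12-21 15:06:06.256 = 462ms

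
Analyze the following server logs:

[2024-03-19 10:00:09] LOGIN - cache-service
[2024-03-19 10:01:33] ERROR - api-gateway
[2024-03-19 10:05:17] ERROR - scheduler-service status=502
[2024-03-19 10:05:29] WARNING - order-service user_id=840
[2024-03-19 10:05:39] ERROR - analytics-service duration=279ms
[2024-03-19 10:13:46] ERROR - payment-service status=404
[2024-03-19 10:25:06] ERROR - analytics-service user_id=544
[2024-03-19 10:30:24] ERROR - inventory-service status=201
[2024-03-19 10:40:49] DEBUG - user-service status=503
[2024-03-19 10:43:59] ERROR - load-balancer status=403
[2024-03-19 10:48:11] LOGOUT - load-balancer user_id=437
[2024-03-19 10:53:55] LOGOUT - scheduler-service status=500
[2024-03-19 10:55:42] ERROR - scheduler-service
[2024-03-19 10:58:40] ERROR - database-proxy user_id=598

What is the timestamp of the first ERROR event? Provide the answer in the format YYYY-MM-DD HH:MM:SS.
2024-03-19 10:01:33

To find the first event:

1. Filter for all ERROR events
2. Sort by timestamp
3. Select the first one
4. Timestamp: 2024-03-19 10:01:33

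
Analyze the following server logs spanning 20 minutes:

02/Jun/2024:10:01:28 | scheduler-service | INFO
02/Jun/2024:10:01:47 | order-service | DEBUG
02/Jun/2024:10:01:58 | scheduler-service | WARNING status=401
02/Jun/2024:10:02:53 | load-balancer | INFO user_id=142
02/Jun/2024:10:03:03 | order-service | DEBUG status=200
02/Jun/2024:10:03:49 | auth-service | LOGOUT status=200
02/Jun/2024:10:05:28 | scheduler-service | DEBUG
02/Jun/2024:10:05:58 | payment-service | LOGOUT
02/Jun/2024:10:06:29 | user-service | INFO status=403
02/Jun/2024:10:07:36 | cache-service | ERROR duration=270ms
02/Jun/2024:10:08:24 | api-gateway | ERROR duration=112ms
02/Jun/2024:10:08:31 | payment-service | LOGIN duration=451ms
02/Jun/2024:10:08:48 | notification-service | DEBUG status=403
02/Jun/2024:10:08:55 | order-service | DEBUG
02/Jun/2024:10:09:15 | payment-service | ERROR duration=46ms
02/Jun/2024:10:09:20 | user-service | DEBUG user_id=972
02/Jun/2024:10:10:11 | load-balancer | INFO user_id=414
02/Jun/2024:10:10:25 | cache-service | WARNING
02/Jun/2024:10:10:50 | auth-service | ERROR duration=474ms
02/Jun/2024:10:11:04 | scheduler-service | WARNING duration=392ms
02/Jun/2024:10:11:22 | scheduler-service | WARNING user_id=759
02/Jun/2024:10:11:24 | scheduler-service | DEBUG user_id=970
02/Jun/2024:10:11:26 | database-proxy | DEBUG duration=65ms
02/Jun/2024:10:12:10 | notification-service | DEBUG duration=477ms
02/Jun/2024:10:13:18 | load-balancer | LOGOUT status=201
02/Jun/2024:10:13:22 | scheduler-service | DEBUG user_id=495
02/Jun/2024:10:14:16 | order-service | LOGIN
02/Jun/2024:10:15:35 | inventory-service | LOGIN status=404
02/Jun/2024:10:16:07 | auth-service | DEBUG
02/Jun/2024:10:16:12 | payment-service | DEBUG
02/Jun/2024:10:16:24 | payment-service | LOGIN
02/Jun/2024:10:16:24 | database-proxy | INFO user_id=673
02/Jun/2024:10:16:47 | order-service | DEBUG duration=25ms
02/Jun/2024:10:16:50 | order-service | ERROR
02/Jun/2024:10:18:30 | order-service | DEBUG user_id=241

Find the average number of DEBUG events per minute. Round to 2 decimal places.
0.7

To calculate the rate:

1. Count total DEBUG events: 14
2. Total time period: 20 minutes
3. Rate = 14 / 20 = 0.7 events per minute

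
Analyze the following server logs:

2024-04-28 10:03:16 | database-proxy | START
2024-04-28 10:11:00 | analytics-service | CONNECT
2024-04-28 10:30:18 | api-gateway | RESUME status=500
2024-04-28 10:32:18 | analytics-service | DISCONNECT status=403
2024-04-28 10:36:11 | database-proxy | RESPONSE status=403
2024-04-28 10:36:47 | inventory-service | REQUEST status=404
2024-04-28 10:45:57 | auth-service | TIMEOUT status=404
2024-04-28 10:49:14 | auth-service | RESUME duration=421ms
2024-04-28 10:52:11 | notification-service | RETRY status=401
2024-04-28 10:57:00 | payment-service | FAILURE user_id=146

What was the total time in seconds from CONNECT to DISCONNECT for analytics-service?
1278

To calculate state duration:

1. Find CONNECT event for analytics-service: 2024-04-28 10:11:00
2. Find DISCONNECT event for analytics-service: 2024-04-28 10:32:18
3. Calculate duration: 2024-04-28 10:32:18 - 2024-04-28 10:11:00 = 1278 seconds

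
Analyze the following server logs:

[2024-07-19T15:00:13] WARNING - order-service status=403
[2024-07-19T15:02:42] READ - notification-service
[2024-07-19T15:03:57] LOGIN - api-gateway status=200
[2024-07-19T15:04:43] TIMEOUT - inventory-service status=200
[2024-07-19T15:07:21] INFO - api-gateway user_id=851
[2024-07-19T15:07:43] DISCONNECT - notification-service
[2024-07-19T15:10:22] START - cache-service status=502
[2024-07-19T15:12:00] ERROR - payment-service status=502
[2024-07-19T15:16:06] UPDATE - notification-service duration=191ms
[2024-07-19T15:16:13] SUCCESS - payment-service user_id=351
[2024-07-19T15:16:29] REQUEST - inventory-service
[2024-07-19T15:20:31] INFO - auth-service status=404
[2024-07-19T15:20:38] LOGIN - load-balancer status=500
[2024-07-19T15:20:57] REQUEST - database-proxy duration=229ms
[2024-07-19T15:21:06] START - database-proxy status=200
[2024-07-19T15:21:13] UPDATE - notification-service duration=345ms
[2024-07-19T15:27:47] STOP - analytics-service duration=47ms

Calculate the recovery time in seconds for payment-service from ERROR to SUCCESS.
253

To calculate recovery time:

1. Find ERROR event for payment-service: 2024-07-19T15:12:00
2. Find next SUCCESS event for payment-service: 2024-07-19T15:16:13
3. Recovery time: 2024-07-19T15:16:13 - 2024-07-19T15:12:00 = 253 seconds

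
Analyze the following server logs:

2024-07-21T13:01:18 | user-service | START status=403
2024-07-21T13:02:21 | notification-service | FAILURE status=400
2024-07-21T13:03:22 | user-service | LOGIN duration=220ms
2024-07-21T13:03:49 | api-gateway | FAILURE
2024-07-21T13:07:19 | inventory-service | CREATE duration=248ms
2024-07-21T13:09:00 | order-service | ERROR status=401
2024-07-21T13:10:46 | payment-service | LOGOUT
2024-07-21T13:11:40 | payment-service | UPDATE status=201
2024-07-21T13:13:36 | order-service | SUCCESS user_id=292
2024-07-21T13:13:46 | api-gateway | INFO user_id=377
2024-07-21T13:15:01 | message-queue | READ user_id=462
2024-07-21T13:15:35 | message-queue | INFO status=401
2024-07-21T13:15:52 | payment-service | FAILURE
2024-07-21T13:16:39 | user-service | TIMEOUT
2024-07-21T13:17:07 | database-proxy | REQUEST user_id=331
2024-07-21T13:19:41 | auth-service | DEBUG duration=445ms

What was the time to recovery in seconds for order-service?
276

To calculate recovery time:

1. Find ERROR event for order-service: 2024-07-21T13:09:00
2. Find next SUCCESS event for order-service: 2024-07-21T13:13:36
3. Recovery time: 2024-07-21T13:13:36 - 2024-07-21T13:09:00 = 276 seconds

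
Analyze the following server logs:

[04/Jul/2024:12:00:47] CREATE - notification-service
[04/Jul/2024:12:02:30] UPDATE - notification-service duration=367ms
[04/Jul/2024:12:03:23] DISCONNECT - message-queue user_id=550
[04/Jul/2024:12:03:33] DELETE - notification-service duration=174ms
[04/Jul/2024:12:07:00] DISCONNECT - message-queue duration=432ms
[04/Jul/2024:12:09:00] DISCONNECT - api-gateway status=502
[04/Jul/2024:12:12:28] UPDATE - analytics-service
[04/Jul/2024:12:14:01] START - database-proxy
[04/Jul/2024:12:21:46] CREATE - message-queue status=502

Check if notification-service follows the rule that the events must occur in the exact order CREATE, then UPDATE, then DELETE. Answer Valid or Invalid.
Valid

To validate ordering:

1. Required order: CREATE → UPDATE → DELETE
2. Rule: the events must occur in the exact order CREATE, then UPDATE, then DELETE
3. Check actual order of events for notification-service
4. Result: Valid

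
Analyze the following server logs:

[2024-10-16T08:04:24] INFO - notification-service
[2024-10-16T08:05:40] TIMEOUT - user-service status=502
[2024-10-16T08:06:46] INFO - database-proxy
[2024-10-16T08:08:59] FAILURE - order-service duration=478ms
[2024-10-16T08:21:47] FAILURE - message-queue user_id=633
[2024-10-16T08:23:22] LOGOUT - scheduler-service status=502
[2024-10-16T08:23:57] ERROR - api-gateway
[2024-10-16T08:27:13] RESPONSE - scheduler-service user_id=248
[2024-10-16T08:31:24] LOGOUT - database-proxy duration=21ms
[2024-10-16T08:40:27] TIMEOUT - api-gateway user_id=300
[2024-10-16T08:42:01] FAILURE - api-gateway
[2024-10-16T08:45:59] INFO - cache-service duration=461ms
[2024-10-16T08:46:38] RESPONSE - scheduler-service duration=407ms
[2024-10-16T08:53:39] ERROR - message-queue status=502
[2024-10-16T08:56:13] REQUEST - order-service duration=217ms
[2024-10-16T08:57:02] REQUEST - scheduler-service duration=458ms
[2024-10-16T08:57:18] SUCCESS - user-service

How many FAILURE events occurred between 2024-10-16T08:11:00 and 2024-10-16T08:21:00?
0

To count events in the time window:

1. Window boundaries: 2024-10-16T08:11:00 to 2024-10-16T08:21:00
2. Filter for FAILURE events within this window
3. Count matching events: 0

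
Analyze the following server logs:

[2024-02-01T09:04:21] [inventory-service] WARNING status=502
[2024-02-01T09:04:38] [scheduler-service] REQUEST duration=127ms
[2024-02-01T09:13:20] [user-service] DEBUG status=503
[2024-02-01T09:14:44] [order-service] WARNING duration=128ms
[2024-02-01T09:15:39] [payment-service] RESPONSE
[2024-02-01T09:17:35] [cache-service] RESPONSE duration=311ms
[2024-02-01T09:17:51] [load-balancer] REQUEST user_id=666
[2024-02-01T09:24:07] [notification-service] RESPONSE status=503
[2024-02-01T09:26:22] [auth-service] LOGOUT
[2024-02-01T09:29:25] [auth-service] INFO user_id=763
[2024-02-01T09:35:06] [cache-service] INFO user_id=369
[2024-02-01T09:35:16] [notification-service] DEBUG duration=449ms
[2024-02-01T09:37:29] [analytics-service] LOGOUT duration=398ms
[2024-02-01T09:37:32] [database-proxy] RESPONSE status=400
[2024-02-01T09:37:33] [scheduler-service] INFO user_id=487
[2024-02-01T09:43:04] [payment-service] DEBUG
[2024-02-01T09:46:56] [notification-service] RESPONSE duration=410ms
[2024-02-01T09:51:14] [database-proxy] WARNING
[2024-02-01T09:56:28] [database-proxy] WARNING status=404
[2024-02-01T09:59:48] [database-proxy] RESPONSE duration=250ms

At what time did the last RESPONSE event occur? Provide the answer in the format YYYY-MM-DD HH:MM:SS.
2024-02-01 09:59:48

To find the last event:

1. Filter for all RESPONSE events
2. Sort by timestamp
3. Select the last one
4. Timestamp: 2024-02-01 09:59:48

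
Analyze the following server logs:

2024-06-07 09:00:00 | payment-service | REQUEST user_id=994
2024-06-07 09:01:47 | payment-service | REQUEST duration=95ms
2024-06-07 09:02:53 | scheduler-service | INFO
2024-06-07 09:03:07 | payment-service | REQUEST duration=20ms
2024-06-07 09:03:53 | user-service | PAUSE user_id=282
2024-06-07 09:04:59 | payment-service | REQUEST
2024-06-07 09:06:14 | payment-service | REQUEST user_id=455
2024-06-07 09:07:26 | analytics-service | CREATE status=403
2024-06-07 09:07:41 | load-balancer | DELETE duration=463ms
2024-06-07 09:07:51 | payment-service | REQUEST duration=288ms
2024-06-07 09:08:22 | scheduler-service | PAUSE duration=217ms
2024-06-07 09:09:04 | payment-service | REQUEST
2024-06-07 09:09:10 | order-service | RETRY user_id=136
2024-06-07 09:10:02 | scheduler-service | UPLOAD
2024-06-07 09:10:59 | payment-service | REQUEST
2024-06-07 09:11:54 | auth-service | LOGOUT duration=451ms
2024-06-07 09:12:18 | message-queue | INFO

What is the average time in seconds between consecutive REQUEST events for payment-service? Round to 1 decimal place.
94.1

To calculate average interval:

1. Find all REQUEST events for payment-service in order
2. Calculate time gaps between consecutive events
3. Compute mean of gaps: 659 / 7 = 94.1 seconds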